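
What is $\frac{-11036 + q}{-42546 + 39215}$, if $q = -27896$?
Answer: $\frac{38932}{3331} \approx 11.688$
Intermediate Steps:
$\frac{-11036 + q}{-42546 + 39215} = \frac{-11036 - 27896}{-42546 + 39215} = - \frac{38932}{-3331} = \left(-38932\right) \left(- \frac{1}{3331}\right) = \frac{38932}{3331}$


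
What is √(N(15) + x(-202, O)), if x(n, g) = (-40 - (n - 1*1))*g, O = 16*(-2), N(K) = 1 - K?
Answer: I*√5230 ≈ 72.319*I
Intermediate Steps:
O = -32
x(n, g) = g*(-39 - n) (x(n, g) = (-40 - (n - 1))*g = (-40 - (-1 + n))*g = (-40 + (1 - n))*g = (-39 - n)*g = g*(-39 - n))
√(N(15) + x(-202, O)) = √((1 - 1*15) - 1*(-32)*(39 - 202)) = √((1 - 15) - 1*(-32)*(-163)) = √(-14 - 5216) = √(-5230) = I*√5230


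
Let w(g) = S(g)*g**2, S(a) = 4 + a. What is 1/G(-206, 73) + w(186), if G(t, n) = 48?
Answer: 315515521/48 ≈ 6.5732e+6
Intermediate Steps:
w(g) = g**2*(4 + g) (w(g) = (4 + g)*g**2 = g**2*(4 + g))
1/G(-206, 73) + w(186) = 1/48 + 186**2*(4 + 186) = 1/48 + 34596*190 = 1/48 + 6573240 = 315515521/48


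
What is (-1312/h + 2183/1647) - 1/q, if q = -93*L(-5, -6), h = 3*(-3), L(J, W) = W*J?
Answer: 75106673/510570 ≈ 147.10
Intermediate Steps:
L(J, W) = J*W
h = -9
q = -2790 (q = -(-465)*(-6) = -93*30 = -2790)
(-1312/h + 2183/1647) - 1/q = (-1312/(-9) + 2183/1647) - 1/(-2790) = (-1312*(-⅑) + 2183*(1/1647)) - 1*(-1/2790) = (1312/9 + 2183/1647) + 1/2790 = 242279/1647 + 1/2790 = 75106673/510570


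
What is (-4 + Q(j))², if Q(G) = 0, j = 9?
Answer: 16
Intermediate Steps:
(-4 + Q(j))² = (-4 + 0)² = (-4)² = 16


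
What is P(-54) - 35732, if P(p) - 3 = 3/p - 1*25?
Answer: -643573/18 ≈ -35754.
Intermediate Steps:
P(p) = -22 + 3/p (P(p) = 3 + (3/p - 1*25) = 3 + (3/p - 25) = 3 + (-25 + 3/p) = -22 + 3/p)
P(-54) - 35732 = (-22 + 3/(-54)) - 35732 = (-22 + 3*(-1/54)) - 35732 = (-22 - 1/18) - 35732 = -397/18 - 35732 = -643573/18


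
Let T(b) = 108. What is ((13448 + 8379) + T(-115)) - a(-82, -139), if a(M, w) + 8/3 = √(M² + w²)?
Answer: 65813/3 - √26045 ≈ 21776.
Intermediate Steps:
a(M, w) = -8/3 + √(M² + w²)
((13448 + 8379) + T(-115)) - a(-82, -139) = ((13448 + 8379) + 108) - (-8/3 + √((-82)² + (-139)²)) = (21827 + 108) - (-8/3 + √(6724 + 19321)) = 21935 - (-8/3 + √26045) = 21935 + (8/3 - √26045) = 65813/3 - √26045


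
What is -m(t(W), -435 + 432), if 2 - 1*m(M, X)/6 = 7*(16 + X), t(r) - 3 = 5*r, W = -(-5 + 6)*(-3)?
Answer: 534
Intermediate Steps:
W = 3 (W = -(-3) = -1*(-3) = 3)
t(r) = 3 + 5*r
m(M, X) = -660 - 42*X (m(M, X) = 12 - 42*(16 + X) = 12 - 6*(112 + 7*X) = 12 + (-672 - 42*X) = -660 - 42*X)
-m(t(W), -435 + 432) = -(-660 - 42*(-435 + 432)) = -(-660 - 42*(-3)) = -(-660 + 126) = -1*(-534) = 534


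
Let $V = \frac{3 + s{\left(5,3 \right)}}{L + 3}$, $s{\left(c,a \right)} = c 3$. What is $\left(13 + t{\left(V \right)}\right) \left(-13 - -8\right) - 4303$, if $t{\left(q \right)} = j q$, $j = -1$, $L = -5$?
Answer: $-4413$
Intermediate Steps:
$s{\left(c,a \right)} = 3 c$
$V = -9$ ($V = \frac{3 + 3 \cdot 5}{-5 + 3} = \frac{3 + 15}{-2} = 18 \left(- \frac{1}{2}\right) = -9$)
$t{\left(q \right)} = - q$
$\left(13 + t{\left(V \right)}\right) \left(-13 - -8\right) - 4303 = \left(13 - -9\right) \left(-13 - -8\right) - 4303 = \left(13 + 9\right) \left(-13 + 8\right) - 4303 = 22 \left(-5\right) - 4303 = -110 - 4303 = -4413$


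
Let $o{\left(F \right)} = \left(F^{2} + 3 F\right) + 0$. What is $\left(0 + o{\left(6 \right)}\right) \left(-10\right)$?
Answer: $-540$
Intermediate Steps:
$o{\left(F \right)} = F^{2} + 3 F$
$\left(0 + o{\left(6 \right)}\right) \left(-10\right) = \left(0 + 6 \left(3 + 6\right)\right) \left(-10\right) = \left(0 + 6 \cdot 9\right) \left(-10\right) = \left(0 + 54\right) \left(-10\right) = 54 \left(-10\right) = -540$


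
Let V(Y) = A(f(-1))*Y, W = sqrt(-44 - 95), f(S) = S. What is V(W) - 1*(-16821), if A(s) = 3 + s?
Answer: 16821 + 2*I*sqrt(139) ≈ 16821.0 + 23.58*I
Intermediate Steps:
W = I*sqrt(139) (W = sqrt(-139) = I*sqrt(139) ≈ 11.79*I)
V(Y) = 2*Y (V(Y) = (3 - 1)*Y = 2*Y)
V(W) - 1*(-16821) = 2*(I*sqrt(139)) - 1*(-16821) = 2*I*sqrt(139) + 16821 = 16821 + 2*I*sqrt(139)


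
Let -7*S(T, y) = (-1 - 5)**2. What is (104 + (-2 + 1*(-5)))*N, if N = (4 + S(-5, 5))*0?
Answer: 0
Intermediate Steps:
S(T, y) = -36/7 (S(T, y) = -(-1 - 5)**2/7 = -1/7*(-6)**2 = -1/7*36 = -36/7)
N = 0 (N = (4 - 36/7)*0 = -8/7*0 = 0)
(104 + (-2 + 1*(-5)))*N = (104 + (-2 + 1*(-5)))*0 = (104 + (-2 - 5))*0 = (104 - 7)*0 = 97*0 = 0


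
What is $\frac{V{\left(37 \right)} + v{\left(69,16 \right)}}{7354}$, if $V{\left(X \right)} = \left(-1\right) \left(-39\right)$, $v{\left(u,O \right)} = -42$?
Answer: $- \frac{3}{7354} \approx -0.00040794$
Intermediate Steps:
$V{\left(X \right)} = 39$
$\frac{V{\left(37 \right)} + v{\left(69,16 \right)}}{7354} = \frac{39 - 42}{7354} = \left(-3\right) \frac{1}{7354} = - \frac{3}{7354}$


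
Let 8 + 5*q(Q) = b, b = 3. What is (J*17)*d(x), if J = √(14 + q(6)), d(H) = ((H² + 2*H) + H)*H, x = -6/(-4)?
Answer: 1377*√13/8 ≈ 620.61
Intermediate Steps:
q(Q) = -1 (q(Q) = -8/5 + (⅕)*3 = -8/5 + ⅗ = -1)
x = 3/2 (x = -6*(-¼) = 3/2 ≈ 1.5000)
d(H) = H*(H² + 3*H) (d(H) = (H² + 3*H)*H = H*(H² + 3*H))
J = √13 (J = √(14 - 1) = √13 ≈ 3.6056)
(J*17)*d(x) = (√13*17)*((3/2)²*(3 + 3/2)) = (17*√13)*((9/4)*(9/2)) = (17*√13)*(81/8) = 1377*√13/8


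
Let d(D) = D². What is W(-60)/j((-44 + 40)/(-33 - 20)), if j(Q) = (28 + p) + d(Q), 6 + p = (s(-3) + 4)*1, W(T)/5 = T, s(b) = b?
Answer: -280900/21541 ≈ -13.040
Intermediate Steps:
W(T) = 5*T
p = -5 (p = -6 + (-3 + 4)*1 = -6 + 1*1 = -6 + 1 = -5)
j(Q) = 23 + Q² (j(Q) = (28 - 5) + Q² = 23 + Q²)
W(-60)/j((-44 + 40)/(-33 - 20)) = (5*(-60))/(23 + ((-44 + 40)/(-33 - 20))²) = -300/(23 + (-4/(-53))²) = -300/(23 + (-4*(-1/53))²) = -300/(23 + (4/53)²) = -300/(23 + 16/2809) = -300/64623/2809 = -300*2809/64623 = -280900/21541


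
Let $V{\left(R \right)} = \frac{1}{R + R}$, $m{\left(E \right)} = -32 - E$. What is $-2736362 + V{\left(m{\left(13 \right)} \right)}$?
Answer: $- \frac{246272581}{90} \approx -2.7364 \cdot 10^{6}$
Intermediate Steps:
$V{\left(R \right)} = \frac{1}{2 R}$
$-2736362 + V{\left(m{\left(13 \right)} \right)} = -2736362 + \frac{1}{2 \left(-32 - 13\right)} = -2736362 + \frac{1}{2 \left(-45\right)} = -2736362 + \frac{1}{2} \left(- \frac{1}{45}\right) = -2736362 - \frac{1}{90} = - \frac{246272581}{90}$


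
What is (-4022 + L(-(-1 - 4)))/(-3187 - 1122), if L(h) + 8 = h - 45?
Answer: 4070/4309 ≈ 0.94453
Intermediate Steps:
L(h) = -53 + h (L(h) = -8 + (h - 45) = -8 + (-45 + h) = -53 + h)
(-4022 + L(-(-1 - 4)))/(-3187 - 1122) = (-4022 + (-53 - (-1 - 4)))/(-3187 - 1122) = (-4022 + (-53 - 1*(-5)))/(-4309) = (-4022 + (-53 + 5))*(-1/4309) = (-4022 - 48)*(-1/4309) = -4070*(-1/4309) = 4070/4309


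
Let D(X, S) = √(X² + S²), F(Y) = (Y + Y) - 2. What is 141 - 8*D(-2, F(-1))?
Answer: 141 - 16*√5 ≈ 105.22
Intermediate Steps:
F(Y) = -2 + 2*Y (F(Y) = 2*Y - 2 = -2 + 2*Y)
D(X, S) = √(S² + X²)
141 - 8*D(-2, F(-1)) = 141 - 8*√((-2 + 2*(-1))² + (-2)²) = 141 - 8*√((-2 - 2)² + 4) = 141 - 8*√((-4)² + 4) = 141 - 8*√(16 + 4) = 141 - 16*√5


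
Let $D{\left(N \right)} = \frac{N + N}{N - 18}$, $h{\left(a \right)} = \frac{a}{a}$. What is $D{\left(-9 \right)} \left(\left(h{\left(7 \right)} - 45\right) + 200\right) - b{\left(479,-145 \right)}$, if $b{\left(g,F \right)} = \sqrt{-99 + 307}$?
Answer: $104 - 4 \sqrt{13} \approx 89.578$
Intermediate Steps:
$b{\left(g,F \right)} = 4 \sqrt{13}$ ($b{\left(g,F \right)} = \sqrt{208} = 4 \sqrt{13}$)
$h{\left(a \right)} = 1$
$D{\left(N \right)} = \frac{2 N}{-18 + N}$
$D{\left(-9 \right)} \left(\left(h{\left(7 \right)} - 45\right) + 200\right) - b{\left(479,-145 \right)} = 2 \left(-9\right) \frac{1}{-18 - 9} \left(\left(1 - 45\right) + 200\right) - 4 \sqrt{13} = 2 \left(-9\right) \frac{1}{-27} \left(-44 + 200\right) - 4 \sqrt{13} = 2 \left(-9\right) \left(- \frac{1}{27}\right) 156 - 4 \sqrt{13} = \frac{2}{3} \cdot 156 - 4 \sqrt{13} = 104 - 4 \sqrt{13}$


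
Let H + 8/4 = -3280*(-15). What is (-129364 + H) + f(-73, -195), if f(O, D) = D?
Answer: -80361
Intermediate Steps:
H = 49198 (H = -2 - 3280*(-15) = -2 + 49200 = 49198)
(-129364 + H) + f(-73, -195) = (-129364 + 49198) - 195 = -80166 - 195 = -80361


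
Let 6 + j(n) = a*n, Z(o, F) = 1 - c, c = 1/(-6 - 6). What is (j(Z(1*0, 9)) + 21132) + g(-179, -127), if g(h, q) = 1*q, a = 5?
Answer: 252053/12 ≈ 21004.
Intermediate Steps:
c = -1/12 (c = 1/(-12) = -1/12 ≈ -0.083333)
Z(o, F) = 13/12 (Z(o, F) = 1 - 1*(-1/12) = 1 + 1/12 = 13/12)
g(h, q) = q
j(n) = -6 + 5*n
(j(Z(1*0, 9)) + 21132) + g(-179, -127) = ((-6 + 5*(13/12)) + 21132) - 127 = ((-6 + 65/12) + 21132) - 127 = (-7/12 + 21132) - 127 = 253577/12 - 127 = 252053/12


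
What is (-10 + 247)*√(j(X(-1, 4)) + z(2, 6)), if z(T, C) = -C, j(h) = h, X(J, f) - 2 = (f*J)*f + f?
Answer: 948*I ≈ 948.0*I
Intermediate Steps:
X(J, f) = 2 + f + J*f² (X(J, f) = 2 + ((f*J)*f + f) = 2 + ((J*f)*f + f) = 2 + (J*f² + f) = 2 + (f + J*f²) = 2 + f + J*f²)
(-10 + 247)*√(j(X(-1, 4)) + z(2, 6)) = (-10 + 247)*√((2 + 4 - 1*4²) - 1*6) = 237*√((2 + 4 - 1*16) - 6) = 237*√((2 + 4 - 16) - 6) = 237*√(-10 - 6) = 237*√(-16) = 237*(4*I) = 948*I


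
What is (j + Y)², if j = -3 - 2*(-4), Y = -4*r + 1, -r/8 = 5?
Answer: 27556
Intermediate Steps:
r = -40 (r = -8*5 = -40)
Y = 161 (Y = -4*(-40) + 1 = 160 + 1 = 161)
j = 5 (j = -3 + 8 = 5)
(j + Y)² = (5 + 161)² = 166² = 27556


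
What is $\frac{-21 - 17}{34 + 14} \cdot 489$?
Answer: $- \frac{3097}{8} \approx -387.13$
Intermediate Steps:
$\frac{-21 - 17}{34 + 14} \cdot 489 = - \frac{38}{48} \cdot 489 = \left(-38\right) \frac{1}{48} \cdot 489 = \left(- \frac{19}{24}\right) 489 = - \frac{3097}{8}$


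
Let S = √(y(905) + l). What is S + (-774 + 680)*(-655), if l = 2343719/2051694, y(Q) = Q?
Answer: 61570 + √423817697581174/683898 ≈ 61600.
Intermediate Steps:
l = 2343719/2051694 (l = 2343719*(1/2051694) = 2343719/2051694 ≈ 1.1423)
S = √423817697581174/683898 (S = √(905 + 2343719/2051694) = √(1859126789/2051694) = √423817697581174/683898 ≈ 30.102)
S + (-774 + 680)*(-655) = √423817697581174/683898 + (-774 + 680)*(-655) = √423817697581174/683898 - 94*(-655) = √423817697581174/683898 + 61570 = 61570 + √423817697581174/683898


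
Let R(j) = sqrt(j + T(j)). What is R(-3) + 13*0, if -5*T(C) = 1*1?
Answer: 4*I*sqrt(5)/5 ≈ 1.7889*I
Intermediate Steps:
T(C) = -1/5
R(j) = sqrt(-1/5 + j) (R(j) = sqrt(j - 1/5) = sqrt(-1/5 + j))
R(-3) + 13*0 = sqrt(-5 + 25*(-3))/5 + 13*0 = sqrt(-5 - 75)/5 + 0 = sqrt(-80)/5 + 0 = (4*I*sqrt(5))/5 + 0 = 4*I*sqrt(5)/5 + 0 = 4*I*sqrt(5)/5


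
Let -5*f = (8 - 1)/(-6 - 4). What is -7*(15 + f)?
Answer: -5299/50 ≈ -105.98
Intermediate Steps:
f = 7/50 (f = -(8 - 1)/(5*(-6 - 4)) = -7/(5*(-10)) = -7*(-1)/(5*10) = -⅕*(-7/10) = 7/50 ≈ 0.14000)
-7*(15 + f) = -7*(15 + 7/50) = -7*757/50 = -5299/50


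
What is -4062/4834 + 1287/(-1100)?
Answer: -485889/241700 ≈ -2.0103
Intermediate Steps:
-4062/4834 + 1287/(-1100) = -4062*1/4834 + 1287*(-1/1100) = -2031/2417 - 117/100 = -485889/241700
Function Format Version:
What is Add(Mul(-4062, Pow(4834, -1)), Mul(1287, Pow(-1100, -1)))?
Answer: Rational(-485889, 241700) ≈ -2.0103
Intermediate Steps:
Add(Mul(-4062, Pow(4834, -1)), Mul(1287, Pow(-1100, -1))) = Add(Mul(-4062, Rational(1, 4834)), Mul(1287, Rational(-1, 1100))) = Add(Rational(-2031, 2417), Rational(-117, 100)) = Rational(-485889, 241700)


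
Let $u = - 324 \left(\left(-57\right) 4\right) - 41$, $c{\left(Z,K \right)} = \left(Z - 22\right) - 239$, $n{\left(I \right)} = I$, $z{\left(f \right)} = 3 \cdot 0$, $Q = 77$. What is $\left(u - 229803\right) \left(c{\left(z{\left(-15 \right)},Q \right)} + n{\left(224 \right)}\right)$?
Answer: $5770964$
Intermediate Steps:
$z{\left(f \right)} = 0$
$c{\left(Z,K \right)} = -261 + Z$ ($c{\left(Z,K \right)} = \left(-22 + Z\right) - 239 = -261 + Z$)
$u = 73831$ ($u = \left(-324\right) \left(-228\right) - 41 = 73872 - 41 = 73831$)
$\left(u - 229803\right) \left(c{\left(z{\left(-15 \right)},Q \right)} + n{\left(224 \right)}\right) = \left(73831 - 229803\right) \left(\left(-261 + 0\right) + 224\right) = - 155972 \left(-261 + 224\right) = \left(-155972\right) \left(-37\right) = 5770964$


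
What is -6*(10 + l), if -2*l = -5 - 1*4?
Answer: -87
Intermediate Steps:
l = 9/2 (l = -(-5 - 1*4)/2 = -(-5 - 4)/2 = -½*(-9) = 9/2 ≈ 4.5000)
-6*(10 + l) = -6*(10 + 9/2) = -6*29/2 = -87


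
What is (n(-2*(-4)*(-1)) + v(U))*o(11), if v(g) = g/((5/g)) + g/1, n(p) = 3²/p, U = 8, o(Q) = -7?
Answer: -5509/40 ≈ -137.73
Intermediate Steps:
n(p) = 9/p
v(g) = g + g²/5 (v(g) = g*(g/5) + g*1 = g²/5 + g = g + g²/5)
(n(-2*(-4)*(-1)) + v(U))*o(11) = (9/((-2*(-4)*(-1))) + (⅕)*8*(5 + 8))*(-7) = (9/((8*(-1))) + (⅕)*8*13)*(-7) = (9/(-8) + 104/5)*(-7) = (9*(-⅛) + 104/5)*(-7) = (-9/8 + 104/5)*(-7) = (787/40)*(-7) = -5509/40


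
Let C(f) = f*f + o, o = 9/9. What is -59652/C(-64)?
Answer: -59652/4097 ≈ -14.560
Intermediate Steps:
o = 1 (o = 9*(⅑) = 1)
C(f) = 1 + f² (C(f) = f*f + 1 = f² + 1 = 1 + f²)
-59652/C(-64) = -59652/(1 + (-64)²) = -59652/(1 + 4096) = -59652/4097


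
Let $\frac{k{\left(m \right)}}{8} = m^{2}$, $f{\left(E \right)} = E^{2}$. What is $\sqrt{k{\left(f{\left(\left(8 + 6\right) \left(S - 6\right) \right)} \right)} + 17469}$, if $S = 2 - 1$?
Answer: $\sqrt{192097469} \approx 13860.0$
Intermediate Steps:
$S = 1$
$k{\left(m \right)} = 8 m^{2}$
$\sqrt{k{\left(f{\left(\left(8 + 6\right) \left(S - 6\right) \right)} \right)} + 17469} = \sqrt{8 \left(\left(\left(8 + 6\right) \left(1 - 6\right)\right)^{2}\right)^{2} + 17469} = \sqrt{8 \left(\left(14 \left(-5\right)\right)^{2}\right)^{2} + 17469} = \sqrt{8 \left(\left(-70\right)^{2}\right)^{2} + 17469} = \sqrt{8 \cdot 4900^{2} + 17469} = \sqrt{8 \cdot 24010000 + 17469} = \sqrt{192080000 + 17469} = \sqrt{192097469}$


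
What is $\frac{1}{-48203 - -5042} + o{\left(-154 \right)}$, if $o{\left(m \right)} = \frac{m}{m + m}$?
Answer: $\frac{43159}{86322} \approx 0.49998$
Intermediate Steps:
$o{\left(m \right)} = \frac{1}{2}$ ($o{\left(m \right)} = \frac{m}{2 m} = \frac{1}{2 m} m = \frac{1}{2}$)
$\frac{1}{-48203 - -5042} + o{\left(-154 \right)} = \frac{1}{-48203 - -5042} + \frac{1}{2} = \frac{1}{-48203 + \left(-18343 + 23385\right)} + \frac{1}{2} = \frac{1}{-48203 + 5042} + \frac{1}{2} = \frac{1}{-43161} + \frac{1}{2} = - \frac{1}{43161} + \frac{1}{2} = \frac{43159}{86322}$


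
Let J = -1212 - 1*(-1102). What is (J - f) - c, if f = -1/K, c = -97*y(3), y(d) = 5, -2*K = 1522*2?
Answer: 570749/1522 ≈ 375.00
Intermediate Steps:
K = -1522 (K = -761*2 = -½*3044 = -1522)
c = -485 (c = -97*5 = -485)
f = 1/1522 (f = -1/(-1522) = -1*(-1/1522) = 1/1522 ≈ 0.00065703)
J = -110 (J = -1212 + 1102 = -110)
(J - f) - c = (-110 - 1*1/1522) - 1*(-485) = (-110 - 1/1522) + 485 = -167421/1522 + 485 = 570749/1522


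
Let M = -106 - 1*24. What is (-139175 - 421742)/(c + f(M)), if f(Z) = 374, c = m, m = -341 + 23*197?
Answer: -80131/652 ≈ -122.90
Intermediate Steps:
m = 4190 (m = -341 + 4531 = 4190)
M = -130 (M = -106 - 24 = -130)
c = 4190
(-139175 - 421742)/(c + f(M)) = (-139175 - 421742)/(4190 + 374) = -560917/4564 = -560917*1/4564 = -80131/652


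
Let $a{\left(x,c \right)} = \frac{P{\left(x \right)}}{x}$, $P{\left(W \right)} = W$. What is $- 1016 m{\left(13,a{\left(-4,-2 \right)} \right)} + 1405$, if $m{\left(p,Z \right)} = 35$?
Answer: $-34155$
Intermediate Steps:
$a{\left(x,c \right)} = 1$ ($a{\left(x,c \right)} = \frac{x}{x} = 1$)
$- 1016 m{\left(13,a{\left(-4,-2 \right)} \right)} + 1405 = \left(-1016\right) 35 + 1405 = -35560 + 1405 = -34155$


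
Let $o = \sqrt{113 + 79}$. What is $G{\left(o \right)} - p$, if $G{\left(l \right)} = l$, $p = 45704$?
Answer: $-45704 + 8 \sqrt{3} \approx -45690.0$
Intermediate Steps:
$o = 8 \sqrt{3}$ ($o = \sqrt{192} = 8 \sqrt{3} \approx 13.856$)
$G{\left(o \right)} - p = 8 \sqrt{3} - 45704 = -45704 + 8 \sqrt{3}$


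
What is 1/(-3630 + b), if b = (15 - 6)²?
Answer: -1/3549 ≈ -0.00028177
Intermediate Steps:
b = 81 (b = 9² = 81)
1/(-3630 + b) = 1/(-3630 + 81) = 1/(-3549) = -1/3549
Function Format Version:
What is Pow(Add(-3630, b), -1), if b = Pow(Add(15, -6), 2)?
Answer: Rational(-1, 3549) ≈ -0.00028177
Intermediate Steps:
b = 81 (b = Pow(9, 2) = 81)
Pow(Add(-3630, b), -1) = Pow(Add(-3630, 81), -1) = Pow(-3549, -1) = Rational(-1, 3549)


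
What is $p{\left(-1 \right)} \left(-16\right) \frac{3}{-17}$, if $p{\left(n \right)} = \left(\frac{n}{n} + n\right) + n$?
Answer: $- \frac{48}{17} \approx -2.8235$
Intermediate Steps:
$p{\left(n \right)} = 1 + 2 n$ ($p{\left(n \right)} = \left(1 + n\right) + n = 1 + 2 n$)
$p{\left(-1 \right)} \left(-16\right) \frac{3}{-17} = \left(1 + 2 \left(-1\right)\right) \left(-16\right) \frac{3}{-17} = \left(1 - 2\right) \left(-16\right) 3 \left(- \frac{1}{17}\right) = \left(-1\right) \left(-16\right) \left(- \frac{3}{17}\right) = 16 \left(- \frac{3}{17}\right) = - \frac{48}{17}$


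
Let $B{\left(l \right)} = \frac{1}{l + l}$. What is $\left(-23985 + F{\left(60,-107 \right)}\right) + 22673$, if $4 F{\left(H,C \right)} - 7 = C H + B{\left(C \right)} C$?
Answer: $- \frac{23321}{8} \approx -2915.1$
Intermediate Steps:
$B{\left(l \right)} = \frac{1}{2 l}$
$F{\left(H,C \right)} = \frac{15}{8} + \frac{C H}{4}$ ($F{\left(H,C \right)} = \frac{7}{4} + \frac{C H + \frac{1}{2 C} C}{4} = \frac{7}{4} + \frac{C H + \frac{1}{2}}{4} = \frac{7}{4} + \frac{\frac{1}{2} + C H}{4} = \frac{7}{4} + \left(\frac{1}{8} + \frac{C H}{4}\right) = \frac{15}{8} + \frac{C H}{4}$)
$\left(-23985 + F{\left(60,-107 \right)}\right) + 22673 = \left(-23985 + \left(\frac{15}{8} + \frac{1}{4} \left(-107\right) 60\right)\right) + 22673 = \left(-23985 + \left(\frac{15}{8} - 1605\right)\right) + 22673 = \left(-23985 - \frac{12825}{8}\right) + 22673 = - \frac{204705}{8} + 22673 = - \frac{23321}{8}$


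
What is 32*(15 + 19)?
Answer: 1088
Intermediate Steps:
32*(15 + 19) = 32*34 = 1088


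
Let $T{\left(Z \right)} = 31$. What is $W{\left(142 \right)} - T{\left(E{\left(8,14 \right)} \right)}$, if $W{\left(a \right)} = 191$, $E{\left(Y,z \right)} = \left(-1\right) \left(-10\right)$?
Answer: $160$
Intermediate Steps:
$E{\left(Y,z \right)} = 10$
$W{\left(142 \right)} - T{\left(E{\left(8,14 \right)} \right)} = 191 - 31 = 160$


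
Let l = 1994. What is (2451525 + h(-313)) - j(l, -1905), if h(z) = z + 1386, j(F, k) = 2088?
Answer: 2450510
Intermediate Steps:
h(z) = 1386 + z
(2451525 + h(-313)) - j(l, -1905) = (2451525 + (1386 - 313)) - 1*2088 = (2451525 + 1073) - 2088 = 2452598 - 2088 = 2450510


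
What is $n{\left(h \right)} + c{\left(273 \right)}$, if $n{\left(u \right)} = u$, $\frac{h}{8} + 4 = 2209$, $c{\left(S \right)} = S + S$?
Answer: $18186$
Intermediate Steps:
$c{\left(S \right)} = 2 S$
$h = 17640$ ($h = -32 + 8 \cdot 2209 = -32 + 17672 = 17640$)
$n{\left(h \right)} + c{\left(273 \right)} = 17640 + 2 \cdot 273 = 17640 + 546 = 18186$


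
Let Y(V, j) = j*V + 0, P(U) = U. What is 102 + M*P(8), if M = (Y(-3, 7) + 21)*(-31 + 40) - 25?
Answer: -98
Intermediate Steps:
Y(V, j) = V*j (Y(V, j) = V*j + 0 = V*j)
M = -25 (M = (-3*7 + 21)*(-31 + 40) - 25 = (-21 + 21)*9 - 25 = 0*9 - 25 = 0 - 25 = -25)
102 + M*P(8) = 102 - 25*8 = 102 - 200 = -98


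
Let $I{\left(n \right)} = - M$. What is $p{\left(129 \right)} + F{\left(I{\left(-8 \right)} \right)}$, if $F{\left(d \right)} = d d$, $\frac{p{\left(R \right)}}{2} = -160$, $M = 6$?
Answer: $-284$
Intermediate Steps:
$p{\left(R \right)} = -320$ ($p{\left(R \right)} = 2 \left(-160\right) = -320$)
$I{\left(n \right)} = -6$ ($I{\left(n \right)} = \left(-1\right) 6 = -6$)
$F{\left(d \right)} = d^{2}$
$p{\left(129 \right)} + F{\left(I{\left(-8 \right)} \right)} = -320 + \left(-6\right)^{2} = -320 + 36 = -284$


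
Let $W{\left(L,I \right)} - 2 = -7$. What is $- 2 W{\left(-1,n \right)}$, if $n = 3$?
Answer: $10$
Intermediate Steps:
$W{\left(L,I \right)} = -5$ ($W{\left(L,I \right)} = 2 - 7 = -5$)
$- 2 W{\left(-1,n \right)} = \left(-2\right) \left(-5\right) = 10$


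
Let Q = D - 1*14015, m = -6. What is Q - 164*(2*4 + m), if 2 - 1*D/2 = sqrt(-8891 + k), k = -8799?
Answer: -14339 - 2*I*sqrt(17690) ≈ -14339.0 - 266.01*I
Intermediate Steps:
D = 4 - 2*I*sqrt(17690) (D = 4 - 2*sqrt(-8891 - 8799) = 4 - 2*I*sqrt(17690) ≈ 4.0 - 266.01*I)
Q = -14011 - 2*I*sqrt(17690) (Q = (4 - 2*I*sqrt(17690)) - 1*14015 = (4 - 2*I*sqrt(17690)) - 14015 = -14011 - 2*I*sqrt(17690) ≈ -14011.0 - 266.01*I)
Q - 164*(2*4 + m) = (-14011 - 2*I*sqrt(17690)) - 164*(2*4 - 6) = (-14011 - 2*I*sqrt(17690)) - 164*(8 - 6) = (-14011 - 2*I*sqrt(17690)) - 164*2 = (-14011 - 2*I*sqrt(17690)) - 328 = -14339 - 2*I*sqrt(17690)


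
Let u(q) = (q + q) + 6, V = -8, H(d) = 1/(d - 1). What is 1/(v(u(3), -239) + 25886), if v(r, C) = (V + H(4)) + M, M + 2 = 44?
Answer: 3/77761 ≈ 3.8580e-5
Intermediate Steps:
H(d) = 1/(-1 + d)
M = 42 (M = -2 + 44 = 42)
u(q) = 6 + 2*q (u(q) = 2*q + 6 = 6 + 2*q)
v(r, C) = 103/3 (v(r, C) = (-8 + 1/(-1 + 4)) + 42 = (-8 + 1/3) + 42 = -23/3 + 42 = 103/3)
1/(v(u(3), -239) + 25886) = 1/(103/3 + 25886) = 1/(77761/3) = 3/77761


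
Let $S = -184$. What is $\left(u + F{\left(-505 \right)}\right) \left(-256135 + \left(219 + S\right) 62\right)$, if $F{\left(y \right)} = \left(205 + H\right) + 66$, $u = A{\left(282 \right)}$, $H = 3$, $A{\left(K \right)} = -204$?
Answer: $-17777550$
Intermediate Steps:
$u = -204$
$F{\left(y \right)} = 274$ ($F{\left(y \right)} = \left(205 + 3\right) + 66 = 208 + 66 = 274$)
$\left(u + F{\left(-505 \right)}\right) \left(-256135 + \left(219 + S\right) 62\right) = \left(-204 + 274\right) \left(-256135 + \left(219 - 184\right) 62\right) = 70 \left(-256135 + 35 \cdot 62\right) = 70 \left(-256135 + 2170\right) = 70 \left(-253965\right) = -17777550$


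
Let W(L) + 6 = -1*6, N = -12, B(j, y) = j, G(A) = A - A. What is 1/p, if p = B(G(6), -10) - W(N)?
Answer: 1/12 ≈ 0.083333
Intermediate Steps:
G(A) = 0
W(L) = -12 (W(L) = -6 - 1*6 = -6 - 6 = -12)
p = 12 (p = 0 - 1*(-12) = 0 + 12 = 12)
1/p = 1/12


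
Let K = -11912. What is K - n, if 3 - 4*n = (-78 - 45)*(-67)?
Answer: -19705/2 ≈ -9852.5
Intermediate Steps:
n = -4119/2 (n = ¾ - (-78 - 45)*(-67)/4 = ¾ - (-123)*(-67)/4 = ¾ - ¼*8241 = ¾ - 8241/4 = -4119/2 ≈ -2059.5)
K - n = -11912 - 1*(-4119/2) = -11912 + 4119/2 = -19705/2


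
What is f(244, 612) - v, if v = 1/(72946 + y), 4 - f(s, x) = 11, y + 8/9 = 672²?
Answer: -33045343/4720762 ≈ -7.0000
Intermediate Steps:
y = 4064248/9 (y = -8/9 + 672² = -8/9 + 451584 = 4064248/9 ≈ 4.5158e+5)
f(s, x) = -7 (f(s, x) = 4 - 1*11 = 4 - 11 = -7)
v = 9/4720762 (v = 1/(72946 + 4064248/9) = 1/(4720762/9) = 9/4720762 ≈ 1.9065e-6)
f(244, 612) - v = -7 - 1*9/4720762 = -7 - 9/4720762 = -33045343/4720762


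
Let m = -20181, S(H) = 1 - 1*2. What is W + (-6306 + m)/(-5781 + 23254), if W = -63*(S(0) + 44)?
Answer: -47360844/17473 ≈ -2710.5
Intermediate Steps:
S(H) = -1 (S(H) = 1 - 2 = -1)
W = -2709 (W = -63*(-1 + 44) = -63*43 = -2709)
W + (-6306 + m)/(-5781 + 23254) = -2709 + (-6306 - 20181)/(-5781 + 23254) = -2709 - 26487/17473 = -47360844/17473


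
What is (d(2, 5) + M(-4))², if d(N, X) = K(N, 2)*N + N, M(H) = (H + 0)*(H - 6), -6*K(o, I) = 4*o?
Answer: 13924/9 ≈ 1547.1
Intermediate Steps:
K(o, I) = -2*o/3
M(H) = H*(-6 + H)
d(N, X) = N - 2*N²/3 (d(N, X) = (-2*N/3)*N + N = -2*N²/3 + N = N - 2*N²/3)
(d(2, 5) + M(-4))² = ((⅓)*2*(3 - 2*2) - 4*(-6 - 4))² = ((⅓)*2*(3 - 4) - 4*(-10))² = ((⅓)*2*(-1) + 40)² = (-⅔ + 40)² = (118/3)² = 13924/9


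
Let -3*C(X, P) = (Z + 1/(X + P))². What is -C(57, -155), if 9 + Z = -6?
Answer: 2163841/28812 ≈ 75.102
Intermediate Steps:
Z = -15 (Z = -9 - 6 = -15)
C(X, P) = -(-15 + 1/(P + X))²/3 (C(X, P) = -(-15 + 1/(X + P))²/3 = -(-15 + 1/(P + X))²/3)
-C(57, -155) = -(-1)*(-1 + 15*(-155) + 15*57)²/(3*(-155 + 57)²) = -(-1)*(-1 - 2325 + 855)²/(3*(-98)²) = -(-1)*(-1471)²/(3*9604) = -(-1)*2163841/(3*9604) = -1*(-2163841/28812) = 2163841/28812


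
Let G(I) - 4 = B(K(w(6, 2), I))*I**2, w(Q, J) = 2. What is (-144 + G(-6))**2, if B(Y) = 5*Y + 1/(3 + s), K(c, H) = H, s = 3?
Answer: 1473796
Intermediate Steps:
B(Y) = 1/6 + 5*Y (B(Y) = 5*Y + 1/(3 + 3) = 5*Y + 1/6 = 1/6 + 5*Y)
G(I) = 4 + I**2*(1/6 + 5*I) (G(I) = 4 + (1/6 + 5*I)*I**2 = 4 + I**2*(1/6 + 5*I))
(-144 + G(-6))**2 = (-144 + (4 + (1/6)*(-6)**2*(1 + 30*(-6))))**2 = (-144 + (4 + (1/6)*36*(1 - 180)))**2 = (-144 + (4 + (1/6)*36*(-179)))**2 = (-144 + (4 - 1074))**2 = (-144 - 1070)**2 = (-1214)**2 = 1473796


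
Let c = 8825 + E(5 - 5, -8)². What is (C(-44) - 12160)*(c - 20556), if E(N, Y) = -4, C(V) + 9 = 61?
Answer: 141845220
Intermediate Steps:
C(V) = 52 (C(V) = -9 + 61 = 52)
c = 8841 (c = 8825 + (-4)² = 8825 + 16 = 8841)
(C(-44) - 12160)*(c - 20556) = (52 - 12160)*(8841 - 20556) = -12108*(-11715) = 141845220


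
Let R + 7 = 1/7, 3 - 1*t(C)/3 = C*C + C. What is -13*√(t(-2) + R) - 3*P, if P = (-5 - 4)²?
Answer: -243 - 39*I*√21/7 ≈ -243.0 - 25.531*I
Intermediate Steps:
t(C) = 9 - 3*C - 3*C² (t(C) = 9 - 3*(C*C + C) = 9 - 3*(C² + C) = 9 - 3*(C + C²) = 9 + (-3*C - 3*C²) = 9 - 3*C - 3*C²)
R = -48/7 (R = -7 + 1/7 = -7 + ⅐ = -48/7 ≈ -6.8571)
P = 81 (P = (-9)² = 81)
-13*√(t(-2) + R) - 3*P = -13*√((9 - 3*(-2) - 3*(-2)²) - 48/7) - 3*81 = -13*√((9 + 6 - 3*4) - 48/7) - 243 = -13*√((9 + 6 - 12) - 48/7) - 243 = -13*√(3 - 48/7) - 243 = -39*I*√21/7 - 243 = -243 - 39*I*√21/7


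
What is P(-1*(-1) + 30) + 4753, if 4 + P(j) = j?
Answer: 4780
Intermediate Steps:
P(j) = -4 + j
P(-1*(-1) + 30) + 4753 = (-4 + (-1*(-1) + 30)) + 4753 = (-4 + (1 + 30)) + 4753 = (-4 + 31) + 4753 = 27 + 4753 = 4780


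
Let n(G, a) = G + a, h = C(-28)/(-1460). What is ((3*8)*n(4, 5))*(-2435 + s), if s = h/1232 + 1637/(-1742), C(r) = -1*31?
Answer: -103041463298013/195835640 ≈ -5.2616e+5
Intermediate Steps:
C(r) = -31
h = 31/1460 (h = -31/(-1460) = -31*(-1/1460) = 31/1460 ≈ 0.021233)
s = -1472225319/1566685120 (s = (31/1460)/1232 + 1637/(-1742) = (31/1460)*(1/1232) + 1637*(-1/1742) = 31/1798720 - 1637/1742 = -1472225319/1566685120 ≈ -0.93971)
((3*8)*n(4, 5))*(-2435 + s) = ((3*8)*(4 + 5))*(-2435 - 1472225319/1566685120) = (24*9)*(-3816350492519/1566685120) = 216*(-3816350492519/1566685120) = -103041463298013/195835640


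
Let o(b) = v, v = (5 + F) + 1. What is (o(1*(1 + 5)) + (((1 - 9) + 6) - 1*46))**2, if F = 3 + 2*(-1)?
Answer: 1681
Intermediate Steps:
F = 1 (F = 3 - 2 = 1)
v = 7 (v = (5 + 1) + 1 = 6 + 1 = 7)
o(b) = 7
(o(1*(1 + 5)) + (((1 - 9) + 6) - 1*46))**2 = (7 + (((1 - 9) + 6) - 1*46))**2 = (7 + ((-8 + 6) - 46))**2 = (7 + (-2 - 46))**2 = (7 - 48)**2 = (-41)**2 = 1681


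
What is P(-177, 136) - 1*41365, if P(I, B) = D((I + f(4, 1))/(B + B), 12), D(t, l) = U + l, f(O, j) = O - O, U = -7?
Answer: -41360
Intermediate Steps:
f(O, j) = 0
D(t, l) = -7 + l
P(I, B) = 5 (P(I, B) = -7 + 12 = 5)
P(-177, 136) - 1*41365 = 5 - 1*41365 = 5 - 41365 = -41360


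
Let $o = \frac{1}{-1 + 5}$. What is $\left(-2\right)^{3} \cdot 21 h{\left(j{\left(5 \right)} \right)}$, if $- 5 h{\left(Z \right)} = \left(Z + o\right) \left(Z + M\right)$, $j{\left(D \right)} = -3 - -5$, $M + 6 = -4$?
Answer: $- \frac{3024}{5} \approx -604.8$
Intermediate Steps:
$M = -10$ ($M = -6 - 4 = -10$)
$o = \frac{1}{4} \approx 0.25$
$j{\left(D \right)} = 2$ ($j{\left(D \right)} = -3 + 5 = 2$)
$h{\left(Z \right)} = - \frac{\left(-10 + Z\right) \left(\frac{1}{4} + Z\right)}{5}$ ($h{\left(Z \right)} = - \frac{\left(Z + \frac{1}{4}\right) \left(Z - 10\right)}{5} = - \frac{\left(\frac{1}{4} + Z\right) \left(-10 + Z\right)}{5} = - \frac{\left(-10 + Z\right) \left(\frac{1}{4} + Z\right)}{5}$)
$\left(-2\right)^{3} \cdot 21 h{\left(j{\left(5 \right)} \right)} = \left(-2\right)^{3} \cdot 21 \left(\frac{1}{2} - \frac{2^{2}}{5} + \frac{39}{20} \cdot 2\right) = \left(-8\right) 21 \left(\frac{1}{2} - \frac{4}{5} + \frac{39}{10}\right) = - 168 \left(\frac{1}{2} - \frac{4}{5} + \frac{39}{10}\right) = \left(-168\right) \frac{18}{5} = - \frac{3024}{5}$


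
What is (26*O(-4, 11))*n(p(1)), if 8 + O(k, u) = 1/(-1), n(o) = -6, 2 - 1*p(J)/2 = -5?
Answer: 1404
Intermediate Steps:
p(J) = 14 (p(J) = 4 - 2*(-5) = 4 + 10 = 14)
O(k, u) = -9 (O(k, u) = -8 + 1/(-1) = -8 - 1 = -9)
(26*O(-4, 11))*n(p(1)) = (26*(-9))*(-6) = -234*(-6) = 1404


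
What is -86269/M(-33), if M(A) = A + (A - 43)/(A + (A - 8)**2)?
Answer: 35542828/13615 ≈ 2610.6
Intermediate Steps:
M(A) = A + (-43 + A)/(A + (-8 + A)**2)
-86269/M(-33) = -86269*(-33 + (-8 - 33)**2)/(-43 - 33 + (-33)**2 - 33*(-8 - 33)**2) = -86269*(-33 + (-41)**2)/(-43 - 33 + 1089 - 33*(-41)**2) = -86269*(-33 + 1681)/(-43 - 33 + 1089 - 33*1681) = -86269*1648/(-43 - 33 + 1089 - 55473) = -86269/((1/1648)*(-54460)) = -86269/(-13615/412) = -86269*(-412/13615) = 35542828/13615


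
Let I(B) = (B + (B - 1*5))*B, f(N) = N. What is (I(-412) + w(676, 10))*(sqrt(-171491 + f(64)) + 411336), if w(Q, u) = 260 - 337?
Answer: 140459315256 + 341471*I*sqrt(171427) ≈ 1.4046e+11 + 1.4138e+8*I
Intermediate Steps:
w(Q, u) = -77
I(B) = B*(-5 + 2*B) (I(B) = (B + (B - 5))*B = (B + (-5 + B))*B = (-5 + 2*B)*B = B*(-5 + 2*B))
(I(-412) + w(676, 10))*(sqrt(-171491 + f(64)) + 411336) = (-412*(-5 + 2*(-412)) - 77)*(sqrt(-171491 + 64) + 411336) = (-412*(-5 - 824) - 77)*(sqrt(-171427) + 411336) = (-412*(-829) - 77)*(I*sqrt(171427) + 411336) = (341548 - 77)*(411336 + I*sqrt(171427)) = 341471*(411336 + I*sqrt(171427)) = 140459315256 + 341471*I*sqrt(171427)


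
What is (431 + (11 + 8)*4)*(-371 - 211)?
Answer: -295074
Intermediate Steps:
(431 + (11 + 8)*4)*(-371 - 211) = (431 + 19*4)*(-582) = (431 + 76)*(-582) = 507*(-582) = -295074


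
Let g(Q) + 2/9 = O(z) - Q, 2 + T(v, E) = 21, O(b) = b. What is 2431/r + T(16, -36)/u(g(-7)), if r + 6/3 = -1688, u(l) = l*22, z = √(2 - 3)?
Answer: -7142699/5436860 - 1539*I/83644 ≈ -1.3138 - 0.018399*I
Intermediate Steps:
z = I (z = √(-1) = I ≈ 1.0*I)
T(v, E) = 19 (T(v, E) = -2 + 21 = 19)
g(Q) = -2/9 + I - Q (g(Q) = -2/9 + (I - Q) = -2/9 + I - Q)
u(l) = 22*l
r = -1690 (r = -2 - 1688 = -1690)
2431/r + T(16, -36)/u(g(-7)) = 2431/(-1690) + 19/((22*(-2/9 + I - 1*(-7)))) = 2431*(-1/1690) + 19/((22*(-2/9 + I + 7))) = -187/130 + 19/((22*(61/9 + I))) = -187/130 + 19/(1342/9 + 22*I) = -187/130 + 19*(81*(1342/9 - 22*I)/1840168) = -187/130 + 1539*(1342/9 - 22*I)/1840168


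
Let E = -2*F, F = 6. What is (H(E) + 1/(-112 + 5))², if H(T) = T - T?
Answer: 1/11449 ≈ 8.7344e-5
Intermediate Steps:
E = -12 (E = -2*6 = -12)
H(T) = 0
(H(E) + 1/(-112 + 5))² = (0 + 1/(-112 + 5))² = (0 + 1/(-107))² = (0 - 1/107)² = (-1/107)² = 1/11449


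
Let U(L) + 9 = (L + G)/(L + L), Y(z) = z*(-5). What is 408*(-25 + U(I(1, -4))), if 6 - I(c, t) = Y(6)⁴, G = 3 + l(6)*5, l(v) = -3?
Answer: -1845165924/134999 ≈ -13668.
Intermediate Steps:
G = -12 (G = 3 - 3*5 = 3 - 15 = -12)
Y(z) = -5*z
I(c, t) = -809994 (I(c, t) = 6 - (-5*6)⁴ = 6 - 1*(-30)⁴ = 6 - 1*810000 = 6 - 810000 = -809994)
U(L) = -9 + (-12 + L)/(2*L) (U(L) = -9 + (L - 12)/(L + L) = -9 + (-12 + L)/((2*L)) = -9 + (-12 + L)*(1/(2*L)) = -9 + (-12 + L)/(2*L))
408*(-25 + U(I(1, -4))) = 408*(-25 + (-17/2 - 6/(-809994))) = 408*(-25 + (-17/2 - 6*(-1/809994))) = 408*(-25 + (-17/2 + 1/134999)) = 408*(-25 - 2294981/269998) = 408*(-9044931/269998) = -1845165924/134999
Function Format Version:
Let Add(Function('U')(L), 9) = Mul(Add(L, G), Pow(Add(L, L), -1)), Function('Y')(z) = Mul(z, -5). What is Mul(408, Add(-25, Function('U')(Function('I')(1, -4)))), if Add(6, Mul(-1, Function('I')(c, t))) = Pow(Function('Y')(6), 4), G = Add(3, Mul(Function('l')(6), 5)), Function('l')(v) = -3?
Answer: Rational(-1845165924, 134999) ≈ -13668.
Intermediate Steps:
G = -12 (G = Add(3, Mul(-3, 5)) = Add(3, -15) = -12)
Function('Y')(z) = Mul(-5, z)
Function('I')(c, t) = -809994 (Function('I')(c, t) = Add(6, Mul(-1, Pow(Mul(-5, 6), 4))) = Add(6, Mul(-1, Pow(-30, 4))) = Add(6, Mul(-1, 810000)) = Add(6, -810000) = -809994)
Function('U')(L) = Add(-9, Mul(Rational(1, 2), Pow(L, -1), Add(-12, L))) (Function('U')(L) = Add(-9, Mul(Add(L, -12), Pow(Add(L, L), -1))) = Add(-9, Mul(Add(-12, L), Pow(Mul(2, L), -1))) = Add(-9, Mul(Add(-12, L), Mul(Rational(1, 2), Pow(L, -1)))) = Add(-9, Mul(Rational(1, 2), Pow(L, -1), Add(-12, L))))
Mul(408, Add(-25, Function('U')(Function('I')(1, -4)))) = Mul(408, Add(-25, Add(Rational(-17, 2), Mul(-6, Pow(-809994, -1))))) = Mul(408, Add(-25, Add(Rational(-17, 2), Mul(-6, Rational(-1, 809994))))) = Mul(408, Add(-25, Add(Rational(-17, 2), Rational(1, 134999)))) = Mul(408, Add(-25, Rational(-2294981, 269998))) = Mul(408, Rational(-9044931, 269998)) = Rational(-1845165924, 134999)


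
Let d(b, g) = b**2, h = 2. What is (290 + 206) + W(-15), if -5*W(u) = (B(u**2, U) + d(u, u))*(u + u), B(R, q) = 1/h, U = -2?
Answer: 1849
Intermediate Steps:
B(R, q) = 1/2
W(u) = -2*u*(1/2 + u**2)/5 (W(u) = -(1/2 + u**2)*(u + u)/5 = -(1/2 + u**2)*2*u/5 = -2*u*(1/2 + u**2)/5)
(290 + 206) + W(-15) = (290 + 206) - 1/5*(-15)*(1 + 2*(-15)**2) = 496 - 1/5*(-15)*(1 + 2*225) = 496 - 1/5*(-15)*(1 + 450) = 496 - 1/5*(-15)*451 = 496 + 1353 = 1849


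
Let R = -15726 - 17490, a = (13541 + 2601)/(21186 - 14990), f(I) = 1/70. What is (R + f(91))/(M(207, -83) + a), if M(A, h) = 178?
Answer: -3601609331/19583025 ≈ -183.91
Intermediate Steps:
f(I) = 1/70
a = 8071/3098 (a = 16142/6196 = 16142*(1/6196) = 8071/3098 ≈ 2.6052)
R = -33216
(R + f(91))/(M(207, -83) + a) = (-33216 + 1/70)/(178 + 8071/3098) = -2325119/(70*559515/3098) = -2325119/70*3098/559515 = -3601609331/19583025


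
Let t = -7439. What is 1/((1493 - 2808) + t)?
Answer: -1/8754 ≈ -0.00011423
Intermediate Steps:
1/((1493 - 2808) + t) = 1/((1493 - 2808) - 7439) = 1/(-1315 - 7439) = 1/(-8754) = -1/8754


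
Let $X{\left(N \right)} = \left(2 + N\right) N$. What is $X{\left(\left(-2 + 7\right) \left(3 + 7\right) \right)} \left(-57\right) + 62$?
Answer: $-148138$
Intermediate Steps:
$X{\left(N \right)} = N \left(2 + N\right)$
$X{\left(\left(-2 + 7\right) \left(3 + 7\right) \right)} \left(-57\right) + 62 = \left(-2 + 7\right) \left(3 + 7\right) \left(2 + \left(-2 + 7\right) \left(3 + 7\right)\right) \left(-57\right) + 62 = 5 \cdot 10 \left(2 + 5 \cdot 10\right) \left(-57\right) + 62 = 50 \left(2 + 50\right) \left(-57\right) + 62 = 50 \cdot 52 \left(-57\right) + 62 = 2600 \left(-57\right) + 62 = -148200 + 62 = -148138$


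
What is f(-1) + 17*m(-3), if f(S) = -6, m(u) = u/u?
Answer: 11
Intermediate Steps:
m(u) = 1
f(-1) + 17*m(-3) = -6 + 17*1 = -6 + 17 = 11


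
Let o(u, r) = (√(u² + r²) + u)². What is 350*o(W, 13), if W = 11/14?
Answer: 417075/7 + 275*√33245/7 ≈ 66745.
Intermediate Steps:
W = 11/14 (W = 11*(1/14) = 11/14 ≈ 0.78571)
o(u, r) = (u + √(r² + u²))² (o(u, r) = (√(r² + u²) + u)² = (u + √(r² + u²))²)
350*o(W, 13) = 350*(11/14 + √(13² + (11/14)²))² = 350*(11/14 + √(169 + 121/196))² = 350*(11/14 + √(33245/196))² = 350*(11/14 + √33245/14)²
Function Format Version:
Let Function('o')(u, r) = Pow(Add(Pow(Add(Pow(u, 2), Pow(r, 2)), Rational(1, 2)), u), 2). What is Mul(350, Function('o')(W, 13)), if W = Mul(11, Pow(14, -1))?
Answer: Add(Rational(417075, 7), Mul(Rational(275, 7), Pow(33245, Rational(1, 2)))) ≈ 66745.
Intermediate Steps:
W = Rational(11, 14) (W = Mul(11, Rational(1, 14)) = Rational(11, 14) ≈ 0.78571)
Function('o')(u, r) = Pow(Add(u, Pow(Add(Pow(r, 2), Pow(u, 2)), Rational(1, 2))), 2) (Function('o')(u, r) = Pow(Add(Pow(Add(Pow(r, 2), Pow(u, 2)), Rational(1, 2)), u), 2) = Pow(Add(u, Pow(Add(Pow(r, 2), Pow(u, 2)), Rational(1, 2))), 2))
Mul(350, Function('o')(W, 13)) = Mul(350, Pow(Add(Rational(11, 14), Pow(Add(Pow(13, 2), Pow(Rational(11, 14), 2)), Rational(1, 2))), 2)) = Mul(350, Pow(Add(Rational(11, 14), Pow(Add(169, Rational(121, 196)), Rational(1, 2))), 2)) = Mul(350, Pow(Add(Rational(11, 14), Pow(Rational(33245, 196), Rational(1, 2))), 2)) = Mul(350, Pow(Add(Rational(11, 14), Mul(Rational(1, 14), Pow(33245, Rational(1, 2)))), 2))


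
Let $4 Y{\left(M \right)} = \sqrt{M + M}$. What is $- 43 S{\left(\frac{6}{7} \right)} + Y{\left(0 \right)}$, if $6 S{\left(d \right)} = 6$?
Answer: $-43$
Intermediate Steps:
$Y{\left(M \right)} = \frac{\sqrt{2} \sqrt{M}}{4}$ ($Y{\left(M \right)} = \frac{\sqrt{M + M}}{4} = \frac{\sqrt{2 M}}{4} = \frac{\sqrt{2} \sqrt{M}}{4}$)
$S{\left(d \right)} = 1$ ($S{\left(d \right)} = \frac{1}{6} \cdot 6 = 1$)
$- 43 S{\left(\frac{6}{7} \right)} + Y{\left(0 \right)} = \left(-43\right) 1 + \frac{\sqrt{2} \sqrt{0}}{4} = -43 + \frac{1}{4} \sqrt{2} \cdot 0 = -43 + 0 = -43$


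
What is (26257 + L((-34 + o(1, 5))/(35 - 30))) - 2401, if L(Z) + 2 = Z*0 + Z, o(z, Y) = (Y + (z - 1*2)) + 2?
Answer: 119242/5 ≈ 23848.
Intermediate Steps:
o(z, Y) = Y + z (o(z, Y) = (Y + (z - 2)) + 2 = (Y + (-2 + z)) + 2 = (-2 + Y + z) + 2 = Y + z)
L(Z) = -2 + Z (L(Z) = -2 + (Z*0 + Z) = -2 + (0 + Z) = -2 + Z)
(26257 + L((-34 + o(1, 5))/(35 - 30))) - 2401 = (26257 + (-2 + (-34 + (5 + 1))/(35 - 30))) - 2401 = (26257 + (-2 + (-34 + 6)/5)) - 2401 = (26257 + (-2 - 28*1/5)) - 2401 = (26257 + (-2 - 28/5)) - 2401 = (26257 - 38/5) - 2401 = 131247/5 - 2401 = 119242/5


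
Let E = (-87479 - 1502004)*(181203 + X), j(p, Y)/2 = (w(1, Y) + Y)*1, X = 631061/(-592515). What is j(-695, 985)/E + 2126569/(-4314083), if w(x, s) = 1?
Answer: -2111948859967726528/4284423664176485591 ≈ -0.49294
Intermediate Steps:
X = -631061/592515 (X = 631061*(-1/592515) = -631061/592515 ≈ -1.0651)
j(p, Y) = 2 + 2*Y (j(p, Y) = 2*((1 + Y)*1) = 2*(1 + Y) = 2 + 2*Y)
E = -1283117495448284/4455 (E = (-87479 - 1502004)*(181203 - 631061/592515) = -1589483*107364864484/592515 = -1283117495448284/4455 ≈ -2.8802e+11)
j(-695, 985)/E + 2126569/(-4314083) = (2 + 2*985)/(-1283117495448284/4455) + 2126569/(-4314083) = (2 + 1970)*(-4455/1283117495448284) + 2126569*(-1/4314083) = 1972*(-4455/1283117495448284) - 2126569/4314083 = -129195/18869374933063 - 2126569/4314083 = -2111948859967726528/4284423664176485591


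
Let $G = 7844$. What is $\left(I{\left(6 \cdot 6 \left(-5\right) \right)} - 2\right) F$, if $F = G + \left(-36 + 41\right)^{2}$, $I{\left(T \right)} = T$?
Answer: $-1432158$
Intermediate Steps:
$F = 7869$ ($F = 7844 + \left(-36 + 41\right)^{2} = 7844 + 5^{2} = 7844 + 25 = 7869$)
$\left(I{\left(6 \cdot 6 \left(-5\right) \right)} - 2\right) F = \left(6 \cdot 6 \left(-5\right) - 2\right) 7869 = \left(36 \left(-5\right) - 2\right) 7869 = \left(-180 - 2\right) 7869 = \left(-182\right) 7869 = -1432158$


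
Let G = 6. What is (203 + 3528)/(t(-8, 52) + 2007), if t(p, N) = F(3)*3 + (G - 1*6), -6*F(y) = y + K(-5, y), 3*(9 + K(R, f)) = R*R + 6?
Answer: 22386/12029 ≈ 1.8610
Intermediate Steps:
K(R, f) = -7 + R²/3 (K(R, f) = -9 + (R*R + 6)/3 = -9 + (R² + 6)/3 = -9 + (6 + R²)/3 = -9 + (2 + R²/3) = -7 + R²/3)
F(y) = -2/9 - y/6 (F(y) = -(y + (-7 + (⅓)*(-5)²))/6 = -(y + (-7 + (⅓)*25))/6 = -(y + (-7 + 25/3))/6 = -(y + 4/3)/6 = -(4/3 + y)/6 = -2/9 - y/6)
t(p, N) = -13/6 (t(p, N) = (-2/9 - ⅙*3)*3 + (6 - 1*6) = (-2/9 - ½)*3 + (6 - 6) = -13/18*3 + 0 = -13/6 + 0 = -13/6)
(203 + 3528)/(t(-8, 52) + 2007) = (203 + 3528)/(-13/6 + 2007) = 3731/(12029/6) = 3731*(6/12029) = 22386/12029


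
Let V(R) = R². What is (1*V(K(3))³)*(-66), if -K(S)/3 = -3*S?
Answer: -25569752274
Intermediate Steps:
K(S) = 9*S (K(S) = -(-9)*S = 9*S)
(1*V(K(3))³)*(-66) = (1*((9*3)²)³)*(-66) = (1*(27²)³)*(-66) = (1*729³)*(-66) = (1*387420489)*(-66) = 387420489*(-66) = -25569752274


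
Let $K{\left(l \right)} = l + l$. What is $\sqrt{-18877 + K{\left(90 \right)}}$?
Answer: $i \sqrt{18697} \approx 136.74 i$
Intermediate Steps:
$K{\left(l \right)} = 2 l$
$\sqrt{-18877 + K{\left(90 \right)}} = \sqrt{-18877 + 2 \cdot 90} = \sqrt{-18877 + 180} = \sqrt{-18697} = i \sqrt{18697}$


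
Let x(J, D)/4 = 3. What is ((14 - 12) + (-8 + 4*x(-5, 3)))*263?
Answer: 11046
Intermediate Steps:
x(J, D) = 12 (x(J, D) = 4*3 = 12)
((14 - 12) + (-8 + 4*x(-5, 3)))*263 = ((14 - 12) + (-8 + 4*12))*263 = (2 + (-8 + 48))*263 = (2 + 40)*263 = 42*263 = 11046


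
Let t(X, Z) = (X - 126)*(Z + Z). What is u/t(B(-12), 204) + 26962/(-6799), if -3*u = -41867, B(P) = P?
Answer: -372219929/88340976 ≈ -4.2134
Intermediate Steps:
t(X, Z) = 2*Z*(-126 + X) (t(X, Z) = (-126 + X)*(2*Z) = 2*Z*(-126 + X))
u = 41867/3 (u = -⅓*(-41867) = 41867/3 ≈ 13956.)
u/t(B(-12), 204) + 26962/(-6799) = 41867/(3*((2*204*(-126 - 12)))) + 26962/(-6799) = 41867/(3*((2*204*(-138)))) + 26962*(-1/6799) = (41867/3)/(-56304) - 2074/523 = (41867/3)*(-1/56304) - 2074/523 = -41867/168912 - 2074/523 = -372219929/88340976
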